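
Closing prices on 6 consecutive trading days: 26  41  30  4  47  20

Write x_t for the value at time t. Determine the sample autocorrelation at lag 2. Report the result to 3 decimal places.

Mean x̄ = (26 + 41 + 30 + 4 + 47 + 20)/6 = 28.0000
Deviations from mean: -2.0000, 13.0000, 2.0000, -24.0000, 19.0000, -8.0000
Σ(x_t−x̄)(x_{t+2}−x̄) = (-4.0000) + (-312.0000) + (38.0000) + (192.0000) = -86.0000
Denominator Σ(x_t−x̄)² = 1178.0000
r_2 = -86.0000 / 1178.0000 = -0.073

-0.073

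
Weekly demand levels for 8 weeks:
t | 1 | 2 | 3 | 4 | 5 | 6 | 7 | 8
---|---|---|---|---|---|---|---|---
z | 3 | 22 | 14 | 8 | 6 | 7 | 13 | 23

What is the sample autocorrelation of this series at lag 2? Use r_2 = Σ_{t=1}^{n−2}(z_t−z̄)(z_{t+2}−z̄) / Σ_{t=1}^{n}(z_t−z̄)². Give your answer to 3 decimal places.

Mean z̄ = (3 + 22 + 14 + 8 + 6 + 7 + 13 + 23)/8 = 12.0000
Deviations from mean: -9.0000, 10.0000, 2.0000, -4.0000, -6.0000, -5.0000, 1.0000, 11.0000
Σ(z_t−z̄)(z_{t+2}−z̄) = (-18.0000) + (-40.0000) + (-12.0000) + (20.0000) + (-6.0000) + (-55.0000) = -111.0000
Denominator Σ(z_t−z̄)² = 384.0000
r_2 = -111.0000 / 384.0000 = -0.289

-0.289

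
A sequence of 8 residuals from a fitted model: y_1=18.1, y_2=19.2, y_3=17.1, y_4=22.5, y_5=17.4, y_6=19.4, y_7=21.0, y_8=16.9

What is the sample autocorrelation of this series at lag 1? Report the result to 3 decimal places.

-0.601

Mean ȳ = (18.1 + 19.2 + 17.1 + 22.5 + 17.4 + 19.4 + 21.0 + 16.9)/8 = 18.9500
Σ(y_t−ȳ)(y_{t+1}−ȳ) = (-0.2125) + (-0.4625) + (-6.5675) + (-5.5025) + (-0.6975) + (0.9225) + (-4.2025) = -16.7225
Denominator Σ(y_t−ȳ)² = 27.8200
r_1 = -16.7225 / 27.8200 = -0.601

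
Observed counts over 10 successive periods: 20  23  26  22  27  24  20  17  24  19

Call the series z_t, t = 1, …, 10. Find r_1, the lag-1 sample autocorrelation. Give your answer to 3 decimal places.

0.006

Mean z̄ = (20 + 23 + 26 + 22 + 27 + 24 + 20 + 17 + 24 + 19)/10 = 22.2000
Numerator Σ_{t=1}^{9}(z_t−z̄)(z_{t+1}−z̄) = 0.5600
Denominator Σ(z_t−z̄)² = 91.6000
r_1 = 0.5600 / 91.6000 = 0.006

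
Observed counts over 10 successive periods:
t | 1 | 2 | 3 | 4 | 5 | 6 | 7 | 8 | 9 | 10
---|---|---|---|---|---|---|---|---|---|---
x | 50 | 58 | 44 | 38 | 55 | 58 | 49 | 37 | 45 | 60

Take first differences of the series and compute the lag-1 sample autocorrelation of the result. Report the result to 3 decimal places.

First differences Δx: 8, -14, -6, 17, 3, -9, -12, 8, 15
Mean of differences = 1.1111
Numerator Σ(Δx_t−Δx̄)(Δx_{t+1}−Δx̄) = 39.2099
Denominator Σ(Δx_t−Δx̄)² = 1096.8889
r_1(Δx) = 39.2099 / 1096.8889 = 0.036

0.036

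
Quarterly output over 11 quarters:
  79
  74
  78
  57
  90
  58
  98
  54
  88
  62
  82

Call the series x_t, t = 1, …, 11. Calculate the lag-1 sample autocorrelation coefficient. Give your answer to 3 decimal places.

Mean x̄ = (79 + 74 + 78 + 57 + 90 + 58 + 98 + 54 + 88 + 62 + 82)/11 = 74.5455
Numerator Σ_{t=1}^{10}(x_t−x̄)(x_{t+1}−x̄) = -2000.4793
Denominator Σ(x_t−x̄)² = 2218.7273
r_1 = -2000.4793 / 2218.7273 = -0.902

-0.902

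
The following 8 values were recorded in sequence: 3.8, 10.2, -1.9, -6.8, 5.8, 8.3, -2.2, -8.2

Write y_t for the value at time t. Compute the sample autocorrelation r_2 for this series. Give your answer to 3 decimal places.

-0.701

Mean ȳ = (3.8 + 10.2 − 1.9 − 6.8 + 5.8 + 8.3 − 2.2 − 8.2)/8 = 1.1250
Deviations from mean: 2.6750, 9.0750, -3.0250, -7.9250, 4.6750, 7.1750, -3.3250, -9.3250
Σ(y_t−ȳ)(y_{t+2}−ȳ) = (-8.0919) + (-71.9194) + (-14.1419) + (-56.8619) + (-15.5444) + (-66.9069) = -233.4663
Denominator Σ(y_t−ȳ)² = 332.8150
r_2 = -233.4663 / 332.8150 = -0.701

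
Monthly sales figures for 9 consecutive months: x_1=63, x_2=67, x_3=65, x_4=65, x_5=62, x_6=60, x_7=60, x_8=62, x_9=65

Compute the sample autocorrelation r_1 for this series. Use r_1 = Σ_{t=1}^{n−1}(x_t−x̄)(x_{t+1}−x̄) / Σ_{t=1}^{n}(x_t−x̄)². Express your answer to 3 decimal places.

Mean x̄ = (63 + 67 + 65 + 65 + 62 + 60 + 60 + 62 + 65)/9 = 63.2222
Numerator Σ_{t=1}^{8}(x_t−x̄)(x_{t+1}−x̄) = 22.9506
Denominator Σ(x_t−x̄)² = 47.5556
r_1 = 22.9506 / 47.5556 = 0.483

0.483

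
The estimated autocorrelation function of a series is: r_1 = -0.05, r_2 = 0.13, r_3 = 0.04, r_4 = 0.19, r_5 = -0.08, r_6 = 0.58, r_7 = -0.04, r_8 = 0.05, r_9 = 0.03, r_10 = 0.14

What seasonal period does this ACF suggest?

The largest autocorrelation is r_6 = 0.58; the remaining lags stay at or below 0.19.
The dominant spike at lag 6 indicates a seasonal period of 6.

6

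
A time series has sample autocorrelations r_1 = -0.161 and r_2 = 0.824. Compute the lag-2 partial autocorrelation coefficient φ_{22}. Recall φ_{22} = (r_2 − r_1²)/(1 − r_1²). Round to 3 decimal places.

0.819

φ_{22} = (r_2 − r_1²) / (1 − r_1²)
r_1² = (-0.161)² = 0.025921
Numerator = 0.824 − 0.0259 = 0.7981; denominator = 1 − 0.0259 = 0.9741
φ_{22} = 0.7981 / 0.9741 = 0.819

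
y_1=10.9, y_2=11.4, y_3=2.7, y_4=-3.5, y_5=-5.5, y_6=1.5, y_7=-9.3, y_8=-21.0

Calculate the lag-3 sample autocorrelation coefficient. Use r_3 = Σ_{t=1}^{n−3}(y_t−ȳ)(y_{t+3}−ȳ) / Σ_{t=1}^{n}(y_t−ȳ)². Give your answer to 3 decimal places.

0.036

Mean ȳ = (10.9 + 11.4 + 2.7 − 3.5 − 5.5 + 1.5 − 9.3 − 21.0)/8 = -1.6000
Deviations from mean: 12.5000, 13.0000, 4.3000, -1.9000, -3.9000, 3.1000, -7.7000, -19.4000
Numerator Σ_{t=1}^{5}(y_t−ȳ)(y_{t+3}−ȳ) = 29.1700
Denominator Σ(y_t−ȳ)² = 807.8200
r_3 = 29.1700 / 807.8200 = 0.036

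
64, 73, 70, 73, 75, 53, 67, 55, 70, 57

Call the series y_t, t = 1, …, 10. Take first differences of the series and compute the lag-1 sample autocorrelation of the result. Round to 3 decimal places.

-0.705

First differences Δy: 9, -3, 3, 2, -22, 14, -12, 15, -13
Mean of differences = -0.7778
Numerator Σ(Δy_t−Δȳ)(Δy_{t+1}−Δȳ) = -927.9383
Denominator Σ(Δy_t−Δȳ)² = 1315.5556
r_1(Δy) = -927.9383 / 1315.5556 = -0.705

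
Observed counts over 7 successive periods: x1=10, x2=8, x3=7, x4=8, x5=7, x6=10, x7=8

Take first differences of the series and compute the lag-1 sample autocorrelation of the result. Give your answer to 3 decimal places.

First differences Δx: -2, -1, 1, -1, 3, -2
Mean of differences = -0.3333
Numerator Σ(Δx_t−Δx̄)(Δx_{t+1}−Δx̄) = -8.4444
Denominator Σ(Δx_t−Δx̄)² = 19.3333
r_1(Δx) = -8.4444 / 19.3333 = -0.437

-0.437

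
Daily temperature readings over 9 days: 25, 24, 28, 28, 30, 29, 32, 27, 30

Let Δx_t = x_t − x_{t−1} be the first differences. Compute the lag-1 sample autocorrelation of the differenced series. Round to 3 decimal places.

-0.667

First differences Δx: -1, 4, 0, 2, -1, 3, -5, 3
Mean of differences = 0.6250
Numerator Σ(Δx_t−Δx̄)(Δx_{t+1}−Δx̄) = -41.2656
Denominator Σ(Δx_t−Δx̄)² = 61.8750
r_1(Δx) = -41.2656 / 61.8750 = -0.667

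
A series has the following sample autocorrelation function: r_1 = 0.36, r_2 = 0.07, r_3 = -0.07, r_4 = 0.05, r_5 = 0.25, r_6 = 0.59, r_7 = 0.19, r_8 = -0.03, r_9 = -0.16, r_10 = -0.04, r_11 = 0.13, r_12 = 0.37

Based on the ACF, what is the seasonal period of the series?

The largest autocorrelation is r_6 = 0.59, with a weaker echo at lag 12 (0.37); the remaining lags stay at or below 0.36. The elevated value at lag 1 (0.36), dropping to 0.07 at lag 2, reflects decaying short-term dependence rather than seasonality.
The dominant spike at lag 6 indicates a seasonal period of 6.

6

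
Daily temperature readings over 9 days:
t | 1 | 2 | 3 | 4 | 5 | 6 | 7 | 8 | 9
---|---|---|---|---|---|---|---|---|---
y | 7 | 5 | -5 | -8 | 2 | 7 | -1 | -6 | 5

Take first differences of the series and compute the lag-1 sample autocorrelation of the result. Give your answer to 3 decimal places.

0.027

First differences Δy: -2, -10, -3, 10, 5, -8, -5, 11
Mean of differences = -0.2500
Numerator Σ(Δy_t−Δȳ)(Δy_{t+1}−Δȳ) = 12.1875
Denominator Σ(Δy_t−Δȳ)² = 447.5000
r_1(Δy) = 12.1875 / 447.5000 = 0.027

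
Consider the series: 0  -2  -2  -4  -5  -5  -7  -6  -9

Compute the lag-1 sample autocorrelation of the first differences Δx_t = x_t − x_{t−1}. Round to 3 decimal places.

-0.681

First differences Δx: -2, 0, -2, -1, 0, -2, 1, -3
Mean of differences = -1.1250
Numerator Σ(Δx_t−Δx̄)(Δx_{t+1}−Δx̄) = -8.7656
Denominator Σ(Δx_t−Δx̄)² = 12.8750
r_1(Δx) = -8.7656 / 12.8750 = -0.681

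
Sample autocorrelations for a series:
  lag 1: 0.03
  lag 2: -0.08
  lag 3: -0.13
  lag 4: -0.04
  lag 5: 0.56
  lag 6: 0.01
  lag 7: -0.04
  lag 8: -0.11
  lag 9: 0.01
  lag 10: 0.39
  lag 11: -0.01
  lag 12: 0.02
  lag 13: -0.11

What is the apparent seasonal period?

The largest autocorrelation is r_5 = 0.56, with a weaker echo at lag 10 (0.39); the remaining lags stay at or below 0.03.
The dominant spike at lag 5 indicates a seasonal period of 5.

5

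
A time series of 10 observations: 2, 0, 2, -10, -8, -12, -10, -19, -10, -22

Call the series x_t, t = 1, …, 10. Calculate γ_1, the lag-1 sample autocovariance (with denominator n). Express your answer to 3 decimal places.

21.741

Mean x̄ = (2 + 0 + 2 − 10 − 8 − 12 − 10 − 19 − 10 − 22)/10 = -8.7000
Σ_{t=1}^{9}(x_t−x̄)(x_{t+1}−x̄) = 217.4100
γ_1 = 217.4100 / 10 = 21.741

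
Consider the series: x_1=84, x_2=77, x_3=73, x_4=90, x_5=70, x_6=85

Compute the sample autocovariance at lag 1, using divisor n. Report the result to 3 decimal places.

-35.449

Mean x̄ = (84 + 77 + 73 + 90 + 70 + 85)/6 = 79.8333
Σ_{t=1}^{5}(x_t−x̄)(x_{t+1}−x̄) = -212.6944
γ_1 = -212.6944 / 6 = -35.449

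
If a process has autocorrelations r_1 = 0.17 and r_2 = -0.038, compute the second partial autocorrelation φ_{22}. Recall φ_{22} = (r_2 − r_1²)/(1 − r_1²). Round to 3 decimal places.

φ_{22} = (r_2 − r_1²) / (1 − r_1²)
r_1² = (0.17)² = 0.0289
Numerator = -0.038 − 0.0289 = -0.0669; denominator = 1 − 0.0289 = 0.9711
φ_{22} = -0.0669 / 0.9711 = -0.069

-0.069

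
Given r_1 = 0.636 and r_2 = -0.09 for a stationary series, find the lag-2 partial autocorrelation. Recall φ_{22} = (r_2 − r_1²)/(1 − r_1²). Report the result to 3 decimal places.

-0.830

φ_{22} = (r_2 − r_1²) / (1 − r_1²)
r_1² = (0.636)² = 0.404496
Numerator = -0.09 − 0.4045 = -0.4945; denominator = 1 − 0.4045 = 0.5955
φ_{22} = -0.4945 / 0.5955 = -0.830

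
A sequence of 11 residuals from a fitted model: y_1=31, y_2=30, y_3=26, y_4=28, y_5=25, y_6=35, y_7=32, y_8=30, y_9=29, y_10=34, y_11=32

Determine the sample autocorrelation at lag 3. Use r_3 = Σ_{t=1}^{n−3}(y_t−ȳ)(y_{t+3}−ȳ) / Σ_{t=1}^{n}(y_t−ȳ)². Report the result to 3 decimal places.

Mean ȳ = (31 + 30 + 26 + 28 + 25 + 35 + 32 + 30 + 29 + 34 + 32)/11 = 30.1818
Numerator Σ_{t=1}^{8}(y_t−ȳ)(y_{t+3}−ȳ) = -23.0992
Denominator Σ(y_t−ȳ)² = 95.6364
r_3 = -23.0992 / 95.6364 = -0.242

-0.242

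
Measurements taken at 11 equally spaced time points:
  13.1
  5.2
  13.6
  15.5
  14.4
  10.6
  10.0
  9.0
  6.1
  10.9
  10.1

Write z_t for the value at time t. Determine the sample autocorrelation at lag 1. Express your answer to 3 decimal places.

0.097

Mean z̄ = (13.1 + 5.2 + 13.6 + 15.5 + 14.4 + 10.6 + 10.0 + 9.0 + 6.1 + 10.9 + 10.1)/11 = 10.7727
Numerator Σ_{t=1}^{10}(z_t−z̄)(z_{t+1}−z̄) = 10.2674
Denominator Σ(z_t−z̄)² = 106.0418
r_1 = 10.2674 / 106.0418 = 0.097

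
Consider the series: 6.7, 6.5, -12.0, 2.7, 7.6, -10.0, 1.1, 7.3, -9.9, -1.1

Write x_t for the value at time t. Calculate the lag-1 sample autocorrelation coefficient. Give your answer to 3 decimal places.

Mean x̄ = (6.7 + 6.5 − 12.0 + 2.7 + 7.6 − 10.0 + 1.1 + 7.3 − 9.9 − 1.1)/10 = -0.1100
Numerator Σ_{t=1}^{9}(x_t−x̄)(x_{t+1}−x̄) = -187.4291
Denominator Σ(x_t−x̄)² = 549.7890
r_1 = -187.4291 / 549.7890 = -0.341

-0.341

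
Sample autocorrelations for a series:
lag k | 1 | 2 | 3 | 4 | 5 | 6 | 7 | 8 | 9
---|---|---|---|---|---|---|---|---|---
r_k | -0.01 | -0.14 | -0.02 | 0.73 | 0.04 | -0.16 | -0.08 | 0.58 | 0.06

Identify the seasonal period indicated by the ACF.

The largest autocorrelation is r_4 = 0.73, with a weaker echo at lag 8 (0.58); the remaining lags stay at or below 0.06.
The dominant spike at lag 4 indicates a seasonal period of 4.

4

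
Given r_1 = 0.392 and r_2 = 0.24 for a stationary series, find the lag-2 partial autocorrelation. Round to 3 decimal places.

φ_{22} = (r_2 − r_1²) / (1 − r_1²)
r_1² = (0.392)² = 0.153664
Numerator = 0.24 − 0.1537 = 0.0863; denominator = 1 − 0.1537 = 0.8463
φ_{22} = 0.0863 / 0.8463 = 0.102

0.102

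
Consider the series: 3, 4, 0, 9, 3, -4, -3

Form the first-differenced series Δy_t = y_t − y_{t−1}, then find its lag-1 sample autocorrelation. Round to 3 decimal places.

-0.382

First differences Δy: 1, -4, 9, -6, -7, 1
Mean of differences = -1.0000
Numerator Σ(Δy_t−Δȳ)(Δy_{t+1}−Δȳ) = -68.0000
Denominator Σ(Δy_t−Δȳ)² = 178.0000
r_1(Δy) = -68.0000 / 178.0000 = -0.382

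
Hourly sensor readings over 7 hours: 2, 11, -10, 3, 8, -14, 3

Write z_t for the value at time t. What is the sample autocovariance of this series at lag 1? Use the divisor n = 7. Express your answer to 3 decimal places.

Mean z̄ = (2 + 11 − 10 + 3 + 8 − 14 + 3)/7 = 0.4286
Deviations: 1.5714, 10.5714, -10.4286, 2.5714, 7.5714, -14.4286, 2.5714
Σ_{t=1}^{6}(z_t−z̄)(z_{t+1}−z̄) = -247.3265
γ_1 = -247.3265 / 7 = -35.332

-35.332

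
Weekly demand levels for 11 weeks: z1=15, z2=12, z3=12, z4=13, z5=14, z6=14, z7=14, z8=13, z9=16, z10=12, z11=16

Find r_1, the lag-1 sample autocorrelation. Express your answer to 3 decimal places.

-0.348

Mean z̄ = (15 + 12 + 12 + 13 + 14 + 14 + 14 + 13 + 16 + 12 + 16)/11 = 13.7273
Numerator Σ_{t=1}^{10}(z_t−z̄)(z_{t+1}−z̄) = -7.7107
Denominator Σ(z_t−z̄)² = 22.1818
r_1 = -7.7107 / 22.1818 = -0.348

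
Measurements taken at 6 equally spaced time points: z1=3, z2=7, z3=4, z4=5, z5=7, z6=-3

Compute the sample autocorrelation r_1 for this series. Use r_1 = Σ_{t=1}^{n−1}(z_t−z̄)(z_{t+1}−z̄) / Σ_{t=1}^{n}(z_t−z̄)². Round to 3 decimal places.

-0.289

Mean z̄ = (3 + 7 + 4 + 5 + 7 − 3)/6 = 3.8333
Deviations from mean: -0.8333, 3.1667, 0.1667, 1.1667, 3.1667, -6.8333
Numerator Σ_{t=1}^{5}(z_t−z̄)(z_{t+1}−z̄) = -19.8611
Denominator Σ(z_t−z̄)² = 68.8333
r_1 = -19.8611 / 68.8333 = -0.289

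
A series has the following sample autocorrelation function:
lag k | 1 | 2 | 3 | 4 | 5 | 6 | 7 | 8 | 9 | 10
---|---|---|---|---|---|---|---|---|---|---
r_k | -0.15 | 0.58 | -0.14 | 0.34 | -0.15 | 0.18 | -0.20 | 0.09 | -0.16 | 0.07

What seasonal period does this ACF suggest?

The largest autocorrelation is r_2 = 0.58, with weaker echoes at lags 4 (0.34) and 6 (0.18); the remaining lags stay at or below 0.09.
The dominant spike at lag 2 indicates a seasonal period of 2.

2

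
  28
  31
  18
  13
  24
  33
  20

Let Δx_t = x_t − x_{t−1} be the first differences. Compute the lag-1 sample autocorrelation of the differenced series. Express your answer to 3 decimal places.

-0.082

First differences Δx: 3, -13, -5, 11, 9, -13
Mean of differences = -1.3333
Numerator Σ(Δx_t−Δx̄)(Δx_{t+1}−Δx̄) = -46.1111
Denominator Σ(Δx_t−Δx̄)² = 563.3333
r_1(Δx) = -46.1111 / 563.3333 = -0.082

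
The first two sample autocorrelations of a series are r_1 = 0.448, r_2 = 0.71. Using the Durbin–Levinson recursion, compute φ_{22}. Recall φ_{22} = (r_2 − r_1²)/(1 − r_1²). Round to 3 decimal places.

0.637

φ_{22} = (r_2 − r_1²) / (1 − r_1²)
r_1² = (0.448)² = 0.200704
Numerator = 0.71 − 0.2007 = 0.5093; denominator = 1 − 0.2007 = 0.7993
φ_{22} = 0.5093 / 0.7993 = 0.637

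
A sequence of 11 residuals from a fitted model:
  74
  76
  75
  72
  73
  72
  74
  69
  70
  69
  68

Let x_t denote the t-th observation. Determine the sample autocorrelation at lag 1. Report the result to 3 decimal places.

Mean x̄ = (74 + 76 + 75 + 72 + 73 + 72 + 74 + 69 + 70 + 69 + 68)/11 = 72.0000
Numerator Σ_{t=1}^{10}(x_t−x̄)(x_{t+1}−x̄) = 38.0000
Denominator Σ(x_t−x̄)² = 72.0000
r_1 = 38.0000 / 72.0000 = 0.528

0.528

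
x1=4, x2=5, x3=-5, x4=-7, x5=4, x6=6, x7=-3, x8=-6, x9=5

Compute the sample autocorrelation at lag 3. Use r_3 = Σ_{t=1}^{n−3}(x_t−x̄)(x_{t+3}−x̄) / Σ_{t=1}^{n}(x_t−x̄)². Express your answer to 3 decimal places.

-0.052

Mean x̄ = (4 + 5 − 5 − 7 + 4 + 6 − 3 − 6 + 5)/9 = 0.3333
Numerator Σ_{t=1}^{6}(x_t−x̄)(x_{t+3}−x̄) = -12.3333
Denominator Σ(x_t−x̄)² = 236.0000
r_3 = -12.3333 / 236.0000 = -0.052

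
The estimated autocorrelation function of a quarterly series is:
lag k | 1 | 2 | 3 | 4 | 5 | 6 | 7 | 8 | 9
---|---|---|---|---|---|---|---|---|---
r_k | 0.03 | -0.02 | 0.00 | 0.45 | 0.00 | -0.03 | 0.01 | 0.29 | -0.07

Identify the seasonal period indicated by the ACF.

4

The largest autocorrelation is r_4 = 0.45, with a weaker echo at lag 8 (0.29); the remaining lags stay at or below 0.03.
The dominant spike at lag 4 indicates a seasonal period of 4.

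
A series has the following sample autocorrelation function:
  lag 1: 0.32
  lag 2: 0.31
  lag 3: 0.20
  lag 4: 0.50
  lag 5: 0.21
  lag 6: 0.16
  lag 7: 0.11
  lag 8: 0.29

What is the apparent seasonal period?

The largest autocorrelation is r_4 = 0.50; the remaining lags stay at or below 0.32. The elevated value at lag 1 (0.32), dropping to 0.31 at lag 2, reflects decaying short-term dependence rather than seasonality.
The dominant spike at lag 4 indicates a seasonal period of 4.

4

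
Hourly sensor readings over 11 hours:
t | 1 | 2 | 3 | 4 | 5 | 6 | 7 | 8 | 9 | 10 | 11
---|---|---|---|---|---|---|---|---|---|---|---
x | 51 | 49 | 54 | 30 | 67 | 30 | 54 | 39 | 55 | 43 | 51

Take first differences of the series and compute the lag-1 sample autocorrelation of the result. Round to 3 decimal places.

First differences Δx: -2, 5, -24, 37, -37, 24, -15, 16, -12, 8
Mean of differences = 0.0000
Numerator Σ(Δx_t−Δx̄)(Δx_{t+1}−Δx̄) = -4163.0000
Denominator Σ(Δx_t−Δx̄)² = 4608.0000
r_1(Δx) = -4163.0000 / 4608.0000 = -0.903

-0.903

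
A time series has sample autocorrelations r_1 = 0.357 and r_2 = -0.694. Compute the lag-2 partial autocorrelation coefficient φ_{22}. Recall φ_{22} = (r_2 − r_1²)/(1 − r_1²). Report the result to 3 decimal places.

-0.941

φ_{22} = (r_2 − r_1²) / (1 − r_1²)
r_1² = (0.357)² = 0.127449
Numerator = -0.694 − 0.1274 = -0.8214; denominator = 1 − 0.1274 = 0.8726
φ_{22} = -0.8214 / 0.8726 = -0.941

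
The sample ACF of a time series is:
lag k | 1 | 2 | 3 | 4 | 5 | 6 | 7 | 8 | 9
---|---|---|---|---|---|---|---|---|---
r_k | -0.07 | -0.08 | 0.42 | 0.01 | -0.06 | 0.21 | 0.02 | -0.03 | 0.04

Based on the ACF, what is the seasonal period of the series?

The largest autocorrelation is r_3 = 0.42, with a weaker echo at lag 6 (0.21); the remaining lags stay at or below 0.04.
The dominant spike at lag 3 indicates a seasonal period of 3.

3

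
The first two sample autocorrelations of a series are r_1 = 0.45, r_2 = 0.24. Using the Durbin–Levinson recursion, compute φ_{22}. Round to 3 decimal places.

φ_{22} = (r_2 − r_1²) / (1 − r_1²)
r_1² = (0.45)² = 0.2025
Numerator = 0.24 − 0.2025 = 0.0375; denominator = 1 − 0.2025 = 0.7975
φ_{22} = 0.0375 / 0.7975 = 0.047

0.047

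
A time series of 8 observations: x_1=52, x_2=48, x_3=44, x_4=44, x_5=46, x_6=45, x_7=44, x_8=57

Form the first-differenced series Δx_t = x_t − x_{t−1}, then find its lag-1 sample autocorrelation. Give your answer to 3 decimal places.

0.021

First differences Δx: -4, -4, 0, 2, -1, -1, 13
Mean of differences = 0.7143
Numerator Σ(Δx_t−Δx̄)(Δx_{t+1}−Δx̄) = 4.3469
Denominator Σ(Δx_t−Δx̄)² = 203.4286
r_1(Δx) = 4.3469 / 203.4286 = 0.021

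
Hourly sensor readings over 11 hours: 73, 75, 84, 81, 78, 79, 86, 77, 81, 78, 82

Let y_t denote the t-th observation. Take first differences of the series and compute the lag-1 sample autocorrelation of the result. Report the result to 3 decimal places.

First differences Δy: 2, 9, -3, -3, 1, 7, -9, 4, -3, 4
Mean of differences = 0.9000
Numerator Σ(Δy_t−Δȳ)(Δy_{t+1}−Δȳ) = -122.5100
Denominator Σ(Δy_t−Δȳ)² = 266.9000
r_1(Δy) = -122.5100 / 266.9000 = -0.459

-0.459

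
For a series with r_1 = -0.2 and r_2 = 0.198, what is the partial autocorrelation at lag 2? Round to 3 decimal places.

0.165

φ_{22} = (r_2 − r_1²) / (1 − r_1²)
r_1² = (-0.2)² = 0.04
Numerator = 0.198 − 0.0400 = 0.1580; denominator = 1 − 0.0400 = 0.9600
φ_{22} = 0.1580 / 0.9600 = 0.165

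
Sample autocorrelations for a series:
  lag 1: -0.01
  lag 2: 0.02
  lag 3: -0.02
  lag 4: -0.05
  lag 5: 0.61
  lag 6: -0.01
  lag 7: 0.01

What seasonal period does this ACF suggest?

5

The largest autocorrelation is r_5 = 0.61; the remaining lags stay at or below 0.02.
The dominant spike at lag 5 indicates a seasonal period of 5.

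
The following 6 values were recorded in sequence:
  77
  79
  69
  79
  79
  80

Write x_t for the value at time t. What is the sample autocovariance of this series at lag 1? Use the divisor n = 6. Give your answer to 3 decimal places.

Mean x̄ = (77 + 79 + 69 + 79 + 79 + 80)/6 = 77.1667
Deviations: -0.1667, 1.8333, -8.1667, 1.8333, 1.8333, 2.8333
Σ_{t=1}^{5}(x_t−x̄)(x_{t+1}−x̄) = -21.6944
γ_1 = -21.6944 / 6 = -3.616

-3.616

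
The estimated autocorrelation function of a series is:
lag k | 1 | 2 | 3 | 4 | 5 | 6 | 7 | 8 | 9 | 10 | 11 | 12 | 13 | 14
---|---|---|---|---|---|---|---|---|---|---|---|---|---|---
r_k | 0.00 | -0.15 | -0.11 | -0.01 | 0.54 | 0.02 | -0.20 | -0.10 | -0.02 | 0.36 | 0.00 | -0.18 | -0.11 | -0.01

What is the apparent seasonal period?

5

The largest autocorrelation is r_5 = 0.54, with a weaker echo at lag 10 (0.36); the remaining lags stay at or below 0.02.
The dominant spike at lag 5 indicates a seasonal period of 5.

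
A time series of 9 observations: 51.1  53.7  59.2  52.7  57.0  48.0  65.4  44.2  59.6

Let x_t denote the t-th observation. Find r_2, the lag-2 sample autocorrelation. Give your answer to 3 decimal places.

0.470

Mean x̄ = (51.1 + 53.7 + 59.2 + 52.7 + 57.0 + 48.0 + 65.4 + 44.2 + 59.6)/9 = 54.5444
Σ(x_t−x̄)(x_{t+2}−x̄) = (-16.0358) + (1.5575) + (11.4320) + (12.0709) + (26.6564) + (67.6986) + (54.8809) = 158.2605
Denominator Σ(x_t−x̄)² = 336.9222
r_2 = 158.2605 / 336.9222 = 0.470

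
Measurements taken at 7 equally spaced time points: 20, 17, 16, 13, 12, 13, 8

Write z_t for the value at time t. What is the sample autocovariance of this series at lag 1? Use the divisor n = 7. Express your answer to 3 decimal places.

4.548

Mean z̄ = (20 + 17 + 16 + 13 + 12 + 13 + 8)/7 = 14.1429
Deviations: 5.8571, 2.8571, 1.8571, -1.1429, -2.1429, -1.1429, -6.1429
Σ_{t=1}^{6}(z_t−z̄)(z_{t+1}−z̄) = 31.8367
γ_1 = 31.8367 / 7 = 4.548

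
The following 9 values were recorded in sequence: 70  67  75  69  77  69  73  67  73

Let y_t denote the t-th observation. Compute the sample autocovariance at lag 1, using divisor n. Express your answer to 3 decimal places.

Mean ȳ = (70 + 67 + 75 + 69 + 77 + 69 + 73 + 67 + 73)/9 = 71.1111
Σ_{t=1}^{8}(y_t−ȳ)(y_{t+1}−ȳ) = -64.0123
γ_1 = -64.0123 / 9 = -7.112

-7.112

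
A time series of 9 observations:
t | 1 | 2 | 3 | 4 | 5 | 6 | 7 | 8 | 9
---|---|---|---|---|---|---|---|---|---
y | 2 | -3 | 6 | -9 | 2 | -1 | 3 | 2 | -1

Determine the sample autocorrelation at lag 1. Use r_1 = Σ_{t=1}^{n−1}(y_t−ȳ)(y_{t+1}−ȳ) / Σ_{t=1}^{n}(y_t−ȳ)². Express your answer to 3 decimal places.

-0.652

Mean ȳ = (2 − 3 + 6 − 9 + 2 − 1 + 3 + 2 − 1)/9 = 0.1111
Numerator Σ_{t=1}^{8}(y_t−ȳ)(y_{t+1}−ȳ) = -97.0123
Denominator Σ(y_t−ȳ)² = 148.8889
r_1 = -97.0123 / 148.8889 = -0.652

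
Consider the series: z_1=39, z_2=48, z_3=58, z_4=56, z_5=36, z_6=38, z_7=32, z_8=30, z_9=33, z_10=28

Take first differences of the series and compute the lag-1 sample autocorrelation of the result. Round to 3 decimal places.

First differences Δz: 9, 10, -2, -20, 2, -6, -2, 3, -5
Mean of differences = -1.2222
Numerator Σ(Δz_t−Δz̄)(Δz_{t+1}−Δz̄) = 29.1728
Denominator Σ(Δz_t−Δz̄)² = 649.5556
r_1(Δz) = 29.1728 / 649.5556 = 0.045

0.045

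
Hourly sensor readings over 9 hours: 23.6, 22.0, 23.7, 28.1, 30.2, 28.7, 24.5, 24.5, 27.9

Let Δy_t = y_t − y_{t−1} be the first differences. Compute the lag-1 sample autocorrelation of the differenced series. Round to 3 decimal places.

First differences Δy: -1.6, 1.7, 4.4, 2.1, -1.5, -4.2, 0.0, 3.4
Mean of differences = 0.5375
Numerator Σ(Δy_t−Δȳ)(Δy_{t+1}−Δȳ) = 15.5173
Denominator Σ(Δy_t−Δȳ)² = 58.3588
r_1(Δy) = 15.5173 / 58.3588 = 0.266

0.266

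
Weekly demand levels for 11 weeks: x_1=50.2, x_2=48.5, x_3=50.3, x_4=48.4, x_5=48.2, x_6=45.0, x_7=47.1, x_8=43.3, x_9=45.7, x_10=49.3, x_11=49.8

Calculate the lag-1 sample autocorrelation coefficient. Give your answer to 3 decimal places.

Mean x̄ = (50.2 + 48.5 + 50.3 + 48.4 + 48.2 + 45.0 + 47.1 + 43.3 + 45.7 + 49.3 + 49.8)/11 = 47.8000
Numerator Σ_{t=1}^{10}(x_t−x̄)(x_{t+1}−x̄) = 18.4600
Denominator Σ(x_t−x̄)² = 52.2600
r_1 = 18.4600 / 52.2600 = 0.353

0.353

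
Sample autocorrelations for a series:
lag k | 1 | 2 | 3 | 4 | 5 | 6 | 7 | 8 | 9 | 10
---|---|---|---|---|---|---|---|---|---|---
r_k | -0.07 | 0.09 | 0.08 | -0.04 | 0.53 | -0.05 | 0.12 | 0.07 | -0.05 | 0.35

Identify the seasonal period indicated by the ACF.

The largest autocorrelation is r_5 = 0.53, with a weaker echo at lag 10 (0.35); the remaining lags stay at or below 0.12.
The dominant spike at lag 5 indicates a seasonal period of 5.

5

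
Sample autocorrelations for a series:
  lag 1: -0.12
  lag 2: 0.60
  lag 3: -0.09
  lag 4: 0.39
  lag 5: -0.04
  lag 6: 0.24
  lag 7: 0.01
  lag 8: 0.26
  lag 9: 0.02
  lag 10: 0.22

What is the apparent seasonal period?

The largest autocorrelation is r_2 = 0.60, with weaker echoes at lags 4 (0.39), 6 (0.24), 8 (0.26) and 10 (0.22); the remaining lags stay at or below 0.02.
The dominant spike at lag 2 indicates a seasonal period of 2.

2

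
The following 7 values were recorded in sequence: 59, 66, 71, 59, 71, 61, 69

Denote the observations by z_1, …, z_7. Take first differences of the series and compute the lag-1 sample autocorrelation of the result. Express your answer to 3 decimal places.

-0.714

First differences Δz: 7, 5, -12, 12, -10, 8
Mean of differences = 1.6667
Numerator Σ(Δz_t−Δz̄)(Δz_{t+1}−Δz̄) = -363.4444
Denominator Σ(Δz_t−Δz̄)² = 509.3333
r_1(Δz) = -363.4444 / 509.3333 = -0.714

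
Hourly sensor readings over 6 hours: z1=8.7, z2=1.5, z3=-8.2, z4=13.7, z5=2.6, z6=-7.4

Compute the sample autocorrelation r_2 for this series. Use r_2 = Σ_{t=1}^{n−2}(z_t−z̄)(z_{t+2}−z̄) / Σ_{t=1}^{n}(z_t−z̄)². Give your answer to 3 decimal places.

-0.507

Mean z̄ = (8.7 + 1.5 − 8.2 + 13.7 + 2.6 − 7.4)/6 = 1.8167
Deviations from mean: 6.8833, -0.3167, -10.0167, 11.8833, 0.7833, -9.2167
Σ(z_t−z̄)(z_{t+2}−z̄) = (-68.9481) + (-3.7631) + (-7.8464) + (-109.5247) = -190.0822
Denominator Σ(z_t−z̄)² = 374.5883
r_2 = -190.0822 / 374.5883 = -0.507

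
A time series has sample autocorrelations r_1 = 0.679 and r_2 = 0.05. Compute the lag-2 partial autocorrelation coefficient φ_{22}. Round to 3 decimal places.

-0.763

φ_{22} = (r_2 − r_1²) / (1 − r_1²)
r_1² = (0.679)² = 0.461041
Numerator = 0.05 − 0.4610 = -0.4110; denominator = 1 − 0.4610 = 0.5390
φ_{22} = -0.4110 / 0.5390 = -0.763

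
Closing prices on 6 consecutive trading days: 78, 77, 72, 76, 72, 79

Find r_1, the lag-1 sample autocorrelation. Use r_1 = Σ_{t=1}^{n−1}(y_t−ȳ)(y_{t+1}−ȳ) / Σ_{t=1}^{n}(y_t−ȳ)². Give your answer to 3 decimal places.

Mean ȳ = (78 + 77 + 72 + 76 + 72 + 79)/6 = 75.6667
Deviations from mean: 2.3333, 1.3333, -3.6667, 0.3333, -3.6667, 3.3333
Numerator Σ_{t=1}^{5}(y_t−ȳ)(y_{t+1}−ȳ) = -16.4444
Denominator Σ(y_t−ȳ)² = 45.3333
r_1 = -16.4444 / 45.3333 = -0.363

-0.363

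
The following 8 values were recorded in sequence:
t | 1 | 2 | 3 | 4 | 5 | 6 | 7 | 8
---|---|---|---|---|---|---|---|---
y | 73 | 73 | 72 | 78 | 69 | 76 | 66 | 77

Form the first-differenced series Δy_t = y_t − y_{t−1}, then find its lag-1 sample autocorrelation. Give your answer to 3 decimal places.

First differences Δy: 0, -1, 6, -9, 7, -10, 11
Mean of differences = 0.5714
Numerator Σ(Δy_t−Δȳ)(Δy_{t+1}−Δȳ) = -299.3265
Denominator Σ(Δy_t−Δȳ)² = 385.7143
r_1(Δy) = -299.3265 / 385.7143 = -0.776

-0.776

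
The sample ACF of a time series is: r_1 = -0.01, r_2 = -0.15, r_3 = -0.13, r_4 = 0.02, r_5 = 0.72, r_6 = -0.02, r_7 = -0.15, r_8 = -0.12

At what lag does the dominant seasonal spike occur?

The largest autocorrelation is r_5 = 0.72; the remaining lags stay at or below 0.02.
The dominant spike at lag 5 indicates a seasonal period of 5.

5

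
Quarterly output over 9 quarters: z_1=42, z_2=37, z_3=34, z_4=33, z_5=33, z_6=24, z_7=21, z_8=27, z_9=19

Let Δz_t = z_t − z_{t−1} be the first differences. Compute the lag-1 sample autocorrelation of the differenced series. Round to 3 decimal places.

-0.365

First differences Δz: -5, -3, -1, 0, -9, -3, 6, -8
Mean of differences = -2.8750
Numerator Σ(Δz_t−Δz̄)(Δz_{t+1}−Δz̄) = -58.0156
Denominator Σ(Δz_t−Δz̄)² = 158.8750
r_1(Δz) = -58.0156 / 158.8750 = -0.365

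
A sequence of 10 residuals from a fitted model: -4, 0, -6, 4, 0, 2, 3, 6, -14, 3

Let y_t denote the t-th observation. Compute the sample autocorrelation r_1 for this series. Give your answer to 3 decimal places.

Mean ȳ = (-4 + 0 − 6 + 4 + 0 + 2 + 3 + 6 − 14 + 3)/10 = -0.6000
Numerator Σ_{t=1}^{9}(y_t−ȳ)(y_{t+1}−ȳ) = -129.3600
Denominator Σ(y_t−ȳ)² = 318.4000
r_1 = -129.3600 / 318.4000 = -0.406

-0.406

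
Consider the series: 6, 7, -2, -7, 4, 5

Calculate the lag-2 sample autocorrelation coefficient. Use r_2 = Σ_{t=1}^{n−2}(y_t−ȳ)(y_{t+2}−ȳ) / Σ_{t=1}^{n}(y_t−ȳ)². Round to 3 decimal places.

-0.622

Mean ȳ = (6 + 7 − 2 − 7 + 4 + 5)/6 = 2.1667
Deviations from mean: 3.8333, 4.8333, -4.1667, -9.1667, 1.8333, 2.8333
Σ(y_t−ȳ)(y_{t+2}−ȳ) = (-15.9722) + (-44.3056) + (-7.6389) + (-25.9722) = -93.8889
Denominator Σ(y_t−ȳ)² = 150.8333
r_2 = -93.8889 / 150.8333 = -0.622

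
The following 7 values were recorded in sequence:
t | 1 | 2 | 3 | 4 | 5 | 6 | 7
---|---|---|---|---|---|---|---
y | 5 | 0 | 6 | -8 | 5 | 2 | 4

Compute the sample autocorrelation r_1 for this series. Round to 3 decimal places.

Mean ȳ = (5 + 0 + 6 − 8 + 5 + 2 + 4)/7 = 2.0000
Σ(y_t−ȳ)(y_{t+1}−ȳ) = (-6.0000) + (-8.0000) + (-40.0000) + (-30.0000) + (0.0000) + (0.0000) = -84.0000
Denominator Σ(y_t−ȳ)² = 142.0000
r_1 = -84.0000 / 142.0000 = -0.592

-0.592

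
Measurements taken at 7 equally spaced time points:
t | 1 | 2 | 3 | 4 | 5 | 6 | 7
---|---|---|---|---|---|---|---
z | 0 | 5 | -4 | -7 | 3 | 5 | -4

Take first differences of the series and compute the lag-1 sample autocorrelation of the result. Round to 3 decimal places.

-0.156

First differences Δz: 5, -9, -3, 10, 2, -9
Mean of differences = -0.6667
Numerator Σ(Δz_t−Δz̄)(Δz_{t+1}−Δz̄) = -46.4444
Denominator Σ(Δz_t−Δz̄)² = 297.3333
r_1(Δz) = -46.4444 / 297.3333 = -0.156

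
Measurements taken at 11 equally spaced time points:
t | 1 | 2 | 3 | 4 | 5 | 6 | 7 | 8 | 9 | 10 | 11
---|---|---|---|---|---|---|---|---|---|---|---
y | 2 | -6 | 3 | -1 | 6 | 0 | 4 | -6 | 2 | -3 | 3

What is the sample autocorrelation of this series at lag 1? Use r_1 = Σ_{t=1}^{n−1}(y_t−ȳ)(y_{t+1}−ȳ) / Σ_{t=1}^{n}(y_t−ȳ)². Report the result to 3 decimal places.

Mean ȳ = (2 − 6 + 3 − 1 + 6 + 0 + 4 − 6 + 2 − 3 + 3)/11 = 0.3636
Numerator Σ_{t=1}^{10}(y_t−ȳ)(y_{t+1}−ȳ) = -89.7686
Denominator Σ(y_t−ȳ)² = 158.5455
r_1 = -89.7686 / 158.5455 = -0.566

-0.566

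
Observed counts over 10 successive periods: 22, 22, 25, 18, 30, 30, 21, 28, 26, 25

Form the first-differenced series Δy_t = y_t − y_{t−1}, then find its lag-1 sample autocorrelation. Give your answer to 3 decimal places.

First differences Δy: 0, 3, -7, 12, 0, -9, 7, -2, -1
Mean of differences = 0.3333
Numerator Σ(Δy_t−Δȳ)(Δy_{t+1}−Δȳ) = -181.4444
Denominator Σ(Δy_t−Δȳ)² = 336.0000
r_1(Δy) = -181.4444 / 336.0000 = -0.540

-0.540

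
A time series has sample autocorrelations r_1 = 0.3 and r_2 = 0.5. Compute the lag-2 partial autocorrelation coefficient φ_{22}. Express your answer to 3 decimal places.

0.451

φ_{22} = (r_2 − r_1²) / (1 − r_1²)
r_1² = (0.3)² = 0.09
Numerator = 0.5 − 0.0900 = 0.4100; denominator = 1 − 0.0900 = 0.9100
φ_{22} = 0.4100 / 0.9100 = 0.451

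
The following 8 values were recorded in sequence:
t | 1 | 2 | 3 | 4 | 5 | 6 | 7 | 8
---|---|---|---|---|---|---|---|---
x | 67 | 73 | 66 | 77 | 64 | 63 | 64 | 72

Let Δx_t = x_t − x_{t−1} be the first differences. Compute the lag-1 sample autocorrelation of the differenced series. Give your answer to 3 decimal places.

-0.540

First differences Δx: 6, -7, 11, -13, -1, 1, 8
Mean of differences = 0.7143
Numerator Σ(Δx_t−Δx̄)(Δx_{t+1}−Δx̄) = -236.0816
Denominator Σ(Δx_t−Δx̄)² = 437.4286
r_1(Δx) = -236.0816 / 437.4286 = -0.540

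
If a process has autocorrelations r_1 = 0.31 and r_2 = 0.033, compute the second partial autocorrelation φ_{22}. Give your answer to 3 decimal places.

φ_{22} = (r_2 − r_1²) / (1 − r_1²)
r_1² = (0.31)² = 0.0961
Numerator = 0.033 − 0.0961 = -0.0631; denominator = 1 − 0.0961 = 0.9039
φ_{22} = -0.0631 / 0.9039 = -0.070

-0.070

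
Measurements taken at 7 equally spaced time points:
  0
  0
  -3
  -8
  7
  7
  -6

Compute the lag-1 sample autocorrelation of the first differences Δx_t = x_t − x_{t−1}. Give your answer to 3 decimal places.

First differences Δx: 0, -3, -5, 15, 0, -13
Mean of differences = -1.0000
Numerator Σ(Δx_t−Δx̄)(Δx_{t+1}−Δx̄) = -54.0000
Denominator Σ(Δx_t−Δx̄)² = 422.0000
r_1(Δx) = -54.0000 / 422.0000 = -0.128

-0.128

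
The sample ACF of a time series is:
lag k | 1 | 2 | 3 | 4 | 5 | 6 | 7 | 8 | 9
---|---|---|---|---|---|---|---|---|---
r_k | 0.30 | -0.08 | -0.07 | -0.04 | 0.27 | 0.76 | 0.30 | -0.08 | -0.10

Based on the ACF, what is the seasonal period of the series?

6

The largest autocorrelation is r_6 = 0.76; the remaining lags stay at or below 0.30.
The dominant spike at lag 6 indicates a seasonal period of 6.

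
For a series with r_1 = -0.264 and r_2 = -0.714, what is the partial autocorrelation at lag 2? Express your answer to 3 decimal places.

φ_{22} = (r_2 − r_1²) / (1 − r_1²)
r_1² = (-0.264)² = 0.069696
Numerator = -0.714 − 0.0697 = -0.7837; denominator = 1 − 0.0697 = 0.9303
φ_{22} = -0.7837 / 0.9303 = -0.842

-0.842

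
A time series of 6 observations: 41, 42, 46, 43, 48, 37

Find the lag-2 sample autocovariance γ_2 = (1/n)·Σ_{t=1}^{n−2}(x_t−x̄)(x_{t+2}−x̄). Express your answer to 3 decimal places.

1.574

Mean x̄ = (41 + 42 + 46 + 43 + 48 + 37)/6 = 42.8333
Σ_{t=1}^{4}(x_t−x̄)(x_{t+2}−x̄) = 9.4444
γ_2 = 9.4444 / 6 = 1.574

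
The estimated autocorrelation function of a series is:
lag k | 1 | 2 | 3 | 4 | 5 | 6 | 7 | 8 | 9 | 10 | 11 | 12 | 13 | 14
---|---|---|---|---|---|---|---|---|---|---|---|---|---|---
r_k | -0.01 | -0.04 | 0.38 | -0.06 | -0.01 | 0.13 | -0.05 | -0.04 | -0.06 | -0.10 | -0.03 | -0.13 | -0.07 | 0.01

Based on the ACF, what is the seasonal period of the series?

3

The largest autocorrelation is r_3 = 0.38; the remaining lags stay at or below 0.13.
The dominant spike at lag 3 indicates a seasonal period of 3.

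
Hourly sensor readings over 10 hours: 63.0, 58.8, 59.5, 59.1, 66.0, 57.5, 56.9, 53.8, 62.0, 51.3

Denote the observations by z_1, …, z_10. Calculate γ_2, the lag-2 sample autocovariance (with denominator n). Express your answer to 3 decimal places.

Mean z̄ = (63.0 + 58.8 + 59.5 + 59.1 + 66.0 + 57.5 + 56.9 + 53.8 + 62.0 + 51.3)/10 = 58.7900
Σ_{t=1}^{8}(z_t−z̄)(z_{t+2}−z̄) = 31.8298
γ_2 = 31.8298 / 10 = 3.183

3.183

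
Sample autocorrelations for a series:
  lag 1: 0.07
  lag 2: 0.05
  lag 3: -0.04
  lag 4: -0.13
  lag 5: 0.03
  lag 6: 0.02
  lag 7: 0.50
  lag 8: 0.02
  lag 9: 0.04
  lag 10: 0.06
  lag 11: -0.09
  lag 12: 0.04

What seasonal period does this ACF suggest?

7

The largest autocorrelation is r_7 = 0.50; the remaining lags stay at or below 0.07.
The dominant spike at lag 7 indicates a seasonal period of 7.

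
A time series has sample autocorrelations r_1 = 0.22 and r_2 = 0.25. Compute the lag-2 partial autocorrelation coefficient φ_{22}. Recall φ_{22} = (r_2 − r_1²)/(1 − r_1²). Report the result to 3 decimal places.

φ_{22} = (r_2 − r_1²) / (1 − r_1²)
r_1² = (0.22)² = 0.0484
Numerator = 0.25 − 0.0484 = 0.2016; denominator = 1 − 0.0484 = 0.9516
φ_{22} = 0.2016 / 0.9516 = 0.212

0.212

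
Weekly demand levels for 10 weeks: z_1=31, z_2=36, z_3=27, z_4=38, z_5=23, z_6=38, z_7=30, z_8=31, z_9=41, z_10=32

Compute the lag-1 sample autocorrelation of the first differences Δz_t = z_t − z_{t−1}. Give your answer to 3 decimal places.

First differences Δz: 5, -9, 11, -15, 15, -8, 1, 10, -9
Mean of differences = 0.1111
Numerator Σ(Δz_t−Δz̄)(Δz_{t+1}−Δz̄) = -742.5679
Denominator Σ(Δz_t−Δz̄)² = 922.8889
r_1(Δz) = -742.5679 / 922.8889 = -0.805

-0.805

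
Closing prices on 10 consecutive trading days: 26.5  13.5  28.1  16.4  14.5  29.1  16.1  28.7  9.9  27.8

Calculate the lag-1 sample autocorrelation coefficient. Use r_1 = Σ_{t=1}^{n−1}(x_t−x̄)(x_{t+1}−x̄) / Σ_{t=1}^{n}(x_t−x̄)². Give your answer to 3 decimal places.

Mean x̄ = (26.5 + 13.5 + 28.1 + 16.4 + 14.5 + 29.1 + 16.1 + 28.7 + 9.9 + 27.8)/10 = 21.0600
Numerator Σ_{t=1}^{9}(x_t−x̄)(x_{t+1}−x̄) = -387.5816
Denominator Σ(x_t−x̄)² = 518.6440
r_1 = -387.5816 / 518.6440 = -0.747

-0.747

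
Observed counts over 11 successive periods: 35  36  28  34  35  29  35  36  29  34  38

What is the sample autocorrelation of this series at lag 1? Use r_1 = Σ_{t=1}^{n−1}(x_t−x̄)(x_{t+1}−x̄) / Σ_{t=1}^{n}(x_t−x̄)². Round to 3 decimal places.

Mean x̄ = (35 + 36 + 28 + 34 + 35 + 29 + 35 + 36 + 29 + 34 + 38)/11 = 33.5455
Numerator Σ_{t=1}^{10}(x_t−x̄)(x_{t+1}−x̄) = -32.7521
Denominator Σ(x_t−x̄)² = 110.7273
r_1 = -32.7521 / 110.7273 = -0.296

-0.296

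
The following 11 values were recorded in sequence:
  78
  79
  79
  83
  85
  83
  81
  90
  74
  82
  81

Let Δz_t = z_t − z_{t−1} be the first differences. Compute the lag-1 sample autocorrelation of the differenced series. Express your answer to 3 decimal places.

-0.677

First differences Δz: 1, 0, 4, 2, -2, -2, 9, -16, 8, -1
Mean of differences = 0.3000
Numerator Σ(Δz_t−Δz̄)(Δz_{t+1}−Δz̄) = -290.9900
Denominator Σ(Δz_t−Δz̄)² = 430.1000
r_1(Δz) = -290.9900 / 430.1000 = -0.677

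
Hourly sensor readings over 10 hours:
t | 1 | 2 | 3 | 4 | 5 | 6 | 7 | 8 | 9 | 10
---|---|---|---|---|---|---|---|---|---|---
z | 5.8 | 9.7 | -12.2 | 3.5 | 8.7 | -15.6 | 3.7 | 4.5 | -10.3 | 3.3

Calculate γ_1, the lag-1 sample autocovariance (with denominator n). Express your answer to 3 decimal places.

-33.059

Mean z̄ = (5.8 + 9.7 − 12.2 + 3.5 + 8.7 − 15.6 + 3.7 + 4.5 − 10.3 + 3.3)/10 = 0.1100
Σ_{t=1}^{9}(z_t−z̄)(z_{t+1}−z̄) = -330.5921
γ_1 = -330.5921 / 10 = -33.059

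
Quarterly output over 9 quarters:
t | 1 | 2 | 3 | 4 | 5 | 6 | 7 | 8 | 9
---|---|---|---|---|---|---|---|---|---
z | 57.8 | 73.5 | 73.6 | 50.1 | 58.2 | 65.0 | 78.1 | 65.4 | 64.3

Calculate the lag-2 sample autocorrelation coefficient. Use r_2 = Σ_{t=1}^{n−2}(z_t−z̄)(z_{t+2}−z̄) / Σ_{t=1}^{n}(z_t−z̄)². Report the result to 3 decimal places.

-0.541

Mean z̄ = (57.8 + 73.5 + 73.6 + 50.1 + 58.2 + 65.0 + 78.1 + 65.4 + 64.3)/9 = 65.1111
Σ(z_t−z̄)(z_{t+2}−z̄) = (-62.0632) + (-125.9265) + (-58.6677) + (1.6679) + (-89.7677) + (-0.0321) + (-10.5354) = -345.3247
Denominator Σ(z_t−z̄)² = 638.4489
r_2 = -345.3247 / 638.4489 = -0.541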